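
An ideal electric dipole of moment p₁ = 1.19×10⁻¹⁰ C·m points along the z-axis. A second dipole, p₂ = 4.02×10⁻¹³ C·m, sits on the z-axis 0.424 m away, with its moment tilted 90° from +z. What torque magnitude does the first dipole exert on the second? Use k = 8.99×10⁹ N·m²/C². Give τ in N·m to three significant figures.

τ ≈ 1.13×10⁻¹¹ N·m

The second dipole sits on the axis of the first, so the field there is axial: E₁ = 2kp₁/r³ along +z.
E₁ = 2(8.99×10⁹)(1.19×10⁻¹⁰)/(0.424)³ = 28.07 N/C.
Torque on the second dipole: τ = p₂ E₁ sinθ.
τ = (4.02×10⁻¹³)(28.07)·sin90° = 1.128×10⁻¹¹ N·m.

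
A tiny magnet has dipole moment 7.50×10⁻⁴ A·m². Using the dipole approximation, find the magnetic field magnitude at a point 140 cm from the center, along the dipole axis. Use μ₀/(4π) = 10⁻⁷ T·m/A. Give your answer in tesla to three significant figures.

B ≈ 5.47×10⁻¹¹ T

On axis B = (μ₀/4π)·2m/r³.
B = 2·(10⁻⁷)·(7.50×10⁻⁴) / (1.40)³ = 5.466×10⁻¹¹ T.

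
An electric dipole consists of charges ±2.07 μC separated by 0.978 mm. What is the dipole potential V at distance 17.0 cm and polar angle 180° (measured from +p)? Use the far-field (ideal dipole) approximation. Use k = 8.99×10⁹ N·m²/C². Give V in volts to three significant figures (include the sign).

Dipole moment p = qd = (2.07×10⁻⁶ C)(9.78×10⁻⁴ m) = 2.024×10⁻⁹ C·m.
The dipole potential is V = kp cosθ / r².
V = (8.99×10⁹)(2.024×10⁻⁹)·cos180° / (0.170)² = -629.6 V.

V ≈ -630 V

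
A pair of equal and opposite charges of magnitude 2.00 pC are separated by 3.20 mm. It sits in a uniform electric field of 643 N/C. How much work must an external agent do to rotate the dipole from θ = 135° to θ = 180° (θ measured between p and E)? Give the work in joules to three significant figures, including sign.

W ≈ 1.21×10⁻¹² J

Dipole moment p = qd = (2.00×10⁻¹² C)(0.00320 m) = 6.40×10⁻¹⁵ C·m.
W_ext = ΔU = U(θ₂) − U(θ₁) = −pE cosθ₂ − (−pE cosθ₁) = pE(cosθ₁ − cosθ₂).
W = (6.40×10⁻¹⁵)(643)·(cos135° − cos180°) = (4.115×10⁻¹²)·(+0.2929) = 1.205×10⁻¹² J.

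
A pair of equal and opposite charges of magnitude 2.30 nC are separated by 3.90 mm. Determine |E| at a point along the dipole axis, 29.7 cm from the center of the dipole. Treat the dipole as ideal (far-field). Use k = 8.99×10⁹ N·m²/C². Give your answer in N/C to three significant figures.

Dipole moment p = qd = (2.30×10⁻⁹ C)(0.00390 m) = 8.97×10⁻¹² C·m.
On the dipole axis E = 2kp/r³.
E = 2·(8.99×10⁹)(8.97×10⁻¹²) / (0.297)³ = 6.156 N/C.

E ≈ 6.16 N/C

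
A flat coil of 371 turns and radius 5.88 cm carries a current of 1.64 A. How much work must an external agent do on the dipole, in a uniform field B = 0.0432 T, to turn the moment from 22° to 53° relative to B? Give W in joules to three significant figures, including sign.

W ≈ 0.0929 J

m = NIA = NIπa² = 371·(1.64)·π·(0.0588)² = 6.609 A·m².
W_ext = ΔU = −mB cosθ₂ + mB cosθ₁ = mB(cosθ₁ − cosθ₂).
W = (6.609)(0.0432)·(cos22° − cos53°) = (0.2855)·(+0.3254) = 0.09290 J.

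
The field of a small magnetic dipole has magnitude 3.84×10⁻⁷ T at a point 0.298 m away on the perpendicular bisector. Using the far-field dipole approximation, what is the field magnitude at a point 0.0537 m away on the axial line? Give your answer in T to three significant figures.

B ≈ 1.31×10⁻⁴ T

Dipole fields scale as 1/r³ in the far field.
The axial field is twice the equatorial field at the same r, so the geometry factor is 2/1.
B₂ = B₁ · (2/1) · (r₁/r₂)³ = 3.84×10⁻⁷ · 2 · (0.298/0.0537)³.
(r₁/r₂)³ = (5.549)³ = 170.9.
B₂ ≈ 1.312×10⁻⁴ T.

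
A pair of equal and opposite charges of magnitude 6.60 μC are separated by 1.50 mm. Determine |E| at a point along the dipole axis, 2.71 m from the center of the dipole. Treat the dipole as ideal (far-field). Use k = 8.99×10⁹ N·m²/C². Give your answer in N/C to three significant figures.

Dipole moment p = qd = (6.60×10⁻⁶ C)(0.00150 m) = 9.90×10⁻⁹ C·m.
On the dipole axis E = 2kp/r³.
E = 2·(8.99×10⁹)(9.90×10⁻⁹) / (2.71)³ = 8.944 N/C.

E ≈ 8.94 N/C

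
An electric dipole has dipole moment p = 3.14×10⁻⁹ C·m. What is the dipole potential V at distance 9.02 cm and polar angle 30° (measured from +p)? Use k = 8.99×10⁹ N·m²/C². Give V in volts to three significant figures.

V ≈ 3000 V

The dipole potential is V = kp cosθ / r².
V = (8.99×10⁹)(3.14×10⁻⁹)·cos30° / (0.0902)² = 3005 V.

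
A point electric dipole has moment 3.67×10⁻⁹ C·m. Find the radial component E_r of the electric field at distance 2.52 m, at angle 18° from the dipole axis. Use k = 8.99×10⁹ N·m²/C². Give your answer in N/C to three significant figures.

For a dipole, E_r = (2kp cosθ)/r³.
kp/r³ = (8.99×10⁹)(3.67×10⁻⁹)/(2.52)³ = 2.062 N/C.
E_r = 2·2.062·cos18° = 3.922 N/C.

E_r ≈ 3.92 N/C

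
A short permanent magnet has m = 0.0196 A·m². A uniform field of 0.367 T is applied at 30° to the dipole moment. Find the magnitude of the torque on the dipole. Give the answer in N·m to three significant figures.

τ ≈ 0.00360 N·m

Torque on a magnetic dipole: τ = mB sinθ.
τ = (0.0196)(0.367)·sin30° = 0.003597 N·m.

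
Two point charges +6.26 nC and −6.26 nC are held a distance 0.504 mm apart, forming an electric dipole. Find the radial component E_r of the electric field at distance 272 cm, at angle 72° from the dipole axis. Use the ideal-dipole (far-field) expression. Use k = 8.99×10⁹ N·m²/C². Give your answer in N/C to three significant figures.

Dipole moment p = qd = (6.26×10⁻⁹ C)(5.04×10⁻⁴ m) = 3.155×10⁻¹² C·m.
For a dipole, E_r = (2kp cosθ)/r³.
kp/r³ = (8.99×10⁹)(3.155×10⁻¹²)/(2.72)³ = 0.001409 N/C.
E_r = 2·0.001409·cos72° = 8.711×10⁻⁴ N/C.

E_r ≈ 8.71×10⁻⁴ N/C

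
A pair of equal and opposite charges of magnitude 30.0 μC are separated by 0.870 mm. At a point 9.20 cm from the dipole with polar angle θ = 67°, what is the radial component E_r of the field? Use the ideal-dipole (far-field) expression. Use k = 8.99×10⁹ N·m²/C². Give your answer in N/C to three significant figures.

Dipole moment p = qd = (3.00×10⁻⁵ C)(8.70×10⁻⁴ m) = 2.61×10⁻⁸ C·m.
For a dipole, E_r = (2kp cosθ)/r³.
kp/r³ = (8.99×10⁹)(2.61×10⁻⁸)/(0.0920)³ = 3.013×10⁵ N/C.
E_r = 2·3.013×10⁵·cos67° = 2.355×10⁵ N/C.

E_r ≈ 2.35×10⁵ N/C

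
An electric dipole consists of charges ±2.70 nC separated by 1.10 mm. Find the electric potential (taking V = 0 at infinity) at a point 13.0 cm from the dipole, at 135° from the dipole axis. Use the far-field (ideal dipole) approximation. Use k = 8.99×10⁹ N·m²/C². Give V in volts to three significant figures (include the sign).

V ≈ -1.12 V

Dipole moment p = qd = (2.70×10⁻⁹ C)(0.00110 m) = 2.97×10⁻¹² C·m.
The dipole potential is V = kp cosθ / r².
V = (8.99×10⁹)(2.97×10⁻¹²)·cos135° / (0.130)² = -1.117 V.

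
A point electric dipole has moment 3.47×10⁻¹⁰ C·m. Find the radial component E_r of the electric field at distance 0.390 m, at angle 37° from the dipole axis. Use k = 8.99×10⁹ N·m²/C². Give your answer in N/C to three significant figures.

E_r ≈ 84.0 N/C

For a dipole, E_r = (2kp cosθ)/r³.
kp/r³ = (8.99×10⁹)(3.47×10⁻¹⁰)/(0.390)³ = 52.59 N/C.
E_r = 2·52.59·cos37° = 84.00 N/C.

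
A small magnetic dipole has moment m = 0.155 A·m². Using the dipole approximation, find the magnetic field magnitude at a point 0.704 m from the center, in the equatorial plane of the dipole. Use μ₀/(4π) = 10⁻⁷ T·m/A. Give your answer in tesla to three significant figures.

B ≈ 4.44×10⁻⁸ T

In the equatorial plane B = (μ₀/4π)·m/r³ (half the axial value).
B = (10⁻⁷)·(0.155) / (0.704)³ = 4.442×10⁻⁸ T.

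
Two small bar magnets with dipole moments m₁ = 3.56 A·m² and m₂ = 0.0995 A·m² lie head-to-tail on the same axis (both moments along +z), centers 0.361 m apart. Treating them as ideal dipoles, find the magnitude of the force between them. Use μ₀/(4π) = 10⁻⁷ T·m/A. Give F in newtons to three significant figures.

F ≈ 1.25×10⁻⁵ N

On-axis B of dipole 1: B = (μ₀/4π)·2m₁/r³. Force on dipole 2: F = m₂·dB/dr.
dB/dr = −(μ₀/4π)·6m₁/r⁴, so |F| = (μ₀/4π)·6m₁m₂/r⁴.
F = 6(10⁻⁷)(3.56)(0.0995)/(0.361)⁴ = 1.251×10⁻⁵ N.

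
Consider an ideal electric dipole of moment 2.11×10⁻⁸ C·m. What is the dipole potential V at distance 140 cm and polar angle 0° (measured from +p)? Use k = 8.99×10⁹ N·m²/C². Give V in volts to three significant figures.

V ≈ 96.8 V

The dipole potential is V = kp cosθ / r².
V = (8.99×10⁹)(2.11×10⁻⁸)·cos0° / (1.40)² = 96.78 V.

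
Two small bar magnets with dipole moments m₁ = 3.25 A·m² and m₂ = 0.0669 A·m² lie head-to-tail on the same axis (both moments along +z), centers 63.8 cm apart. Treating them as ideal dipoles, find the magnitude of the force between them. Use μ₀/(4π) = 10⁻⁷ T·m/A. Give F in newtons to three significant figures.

On-axis B of dipole 1: B = (μ₀/4π)·2m₁/r³. Force on dipole 2: F = m₂·dB/dr.
dB/dr = −(μ₀/4π)·6m₁/r⁴, so |F| = (μ₀/4π)·6m₁m₂/r⁴.
F = 6(10⁻⁷)(3.25)(0.0669)/(0.638)⁴ = 7.874×10⁻⁷ N.

F ≈ 7.87×10⁻⁷ N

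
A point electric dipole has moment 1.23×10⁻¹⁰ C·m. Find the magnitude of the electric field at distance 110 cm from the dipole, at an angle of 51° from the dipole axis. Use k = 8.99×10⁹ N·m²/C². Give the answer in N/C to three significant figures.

At angle θ the dipole field magnitude is E = (kp/r³)·√(1 + 3cos²θ).
kp/r³ = (8.99×10⁹)(1.23×10⁻¹⁰) / (1.10)³ = 0.8308 N/C.
√(1 + 3cos²51°) = √(1 + 3·0.3960) = √2.1881 ≈ 1.4792.
E ≈ 0.8308 × 1.479 = 1.229 N/C.

E ≈ 1.23 N/C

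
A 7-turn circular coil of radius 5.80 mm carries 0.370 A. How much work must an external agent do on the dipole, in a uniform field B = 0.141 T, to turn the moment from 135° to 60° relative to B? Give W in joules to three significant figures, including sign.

m = NIA = NIπa² = 7·(0.370)·π·(0.00580)² = 2.737×10⁻⁴ A·m².
W_ext = ΔU = −mB cosθ₂ + mB cosθ₁ = mB(cosθ₁ − cosθ₂).
W = (2.737×10⁻⁴)(0.141)·(cos135° − cos60°) = (3.859×10⁻⁵)·(-1.2071) = -4.658×10⁻⁵ J.

W ≈ -4.66×10⁻⁵ J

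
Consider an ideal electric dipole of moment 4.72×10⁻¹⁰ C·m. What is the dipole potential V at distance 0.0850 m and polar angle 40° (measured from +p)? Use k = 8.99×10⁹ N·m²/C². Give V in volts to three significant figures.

The dipole potential is V = kp cosθ / r².
V = (8.99×10⁹)(4.72×10⁻¹⁰)·cos40° / (0.0850)² = 449.9 V.

V ≈ 450 V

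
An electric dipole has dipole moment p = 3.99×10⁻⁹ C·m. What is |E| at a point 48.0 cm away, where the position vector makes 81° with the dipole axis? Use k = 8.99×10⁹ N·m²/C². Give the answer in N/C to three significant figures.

E ≈ 336 N/C

At angle θ the dipole field magnitude is E = (kp/r³)·√(1 + 3cos²θ).
kp/r³ = (8.99×10⁹)(3.99×10⁻⁹) / (0.480)³ = 324.3 N/C.
√(1 + 3cos²81°) = √(1 + 3·0.0245) = √1.0734 ≈ 1.0361.
E ≈ 324.3 × 1.036 = 336.0 N/C.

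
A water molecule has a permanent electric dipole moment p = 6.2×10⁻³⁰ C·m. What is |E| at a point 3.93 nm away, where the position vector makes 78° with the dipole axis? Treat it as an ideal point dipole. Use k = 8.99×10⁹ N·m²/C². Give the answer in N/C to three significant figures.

At angle θ the dipole field magnitude is E = (kp/r³)·√(1 + 3cos²θ).
kp/r³ = (8.99×10⁹)(6.20×10⁻³⁰) / (3.93×10⁻⁹)³ = 9.183×10⁵ N/C.
√(1 + 3cos²78°) = √(1 + 3·0.0432) = √1.1297 ≈ 1.0629.
E ≈ 9.183×10⁵ × 1.063 = 9.760×10⁵ N/C.

E ≈ 9.76×10⁵ N/C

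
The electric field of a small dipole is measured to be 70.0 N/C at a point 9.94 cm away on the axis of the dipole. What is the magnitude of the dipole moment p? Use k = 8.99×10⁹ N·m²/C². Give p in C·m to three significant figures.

p ≈ 3.82×10⁻¹² C·m

On axis E = 2kp/r³, so p = Er³/(2k).
p = (70.0)·(0.0994)³ / (2·8.99×10⁹) = 3.824×10⁻¹² C·m.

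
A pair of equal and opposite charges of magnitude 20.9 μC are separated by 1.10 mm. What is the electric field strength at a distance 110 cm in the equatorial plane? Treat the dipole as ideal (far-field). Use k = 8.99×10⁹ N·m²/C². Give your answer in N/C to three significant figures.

Dipole moment p = qd = (2.09×10⁻⁵ C)(0.00110 m) = 2.299×10⁻⁸ C·m.
In the equatorial plane E = kp/r³.
E = (8.99×10⁹)(2.299×10⁻⁸) / (1.10)³ = 155.3 N/C.

E ≈ 155 N/C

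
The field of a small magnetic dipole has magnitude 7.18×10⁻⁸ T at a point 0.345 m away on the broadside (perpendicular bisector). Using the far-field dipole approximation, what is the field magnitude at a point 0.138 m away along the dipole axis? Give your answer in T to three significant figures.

B ≈ 2.24×10⁻⁶ T

Dipole fields scale as 1/r³ in the far field.
The axial field is twice the equatorial field at the same r, so the geometry factor is 2/1.
B₂ = B₁ · (2/1) · (r₁/r₂)³ = 7.18×10⁻⁸ · 2 · (0.345/0.138)³.
(r₁/r₂)³ = (2.5)³ = 15.62.
B₂ ≈ 2.244×10⁻⁶ T.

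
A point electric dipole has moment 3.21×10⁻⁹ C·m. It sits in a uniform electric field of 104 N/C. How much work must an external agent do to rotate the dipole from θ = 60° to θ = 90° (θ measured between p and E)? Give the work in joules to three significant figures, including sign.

W ≈ 1.67×10⁻⁷ J

W_ext = ΔU = U(θ₂) − U(θ₁) = −pE cosθ₂ − (−pE cosθ₁) = pE(cosθ₁ − cosθ₂).
W = (3.21×10⁻⁹)(104)·(cos60° − cos90°) = (3.338×10⁻⁷)·(+0.5000) = 1.669×10⁻⁷ J.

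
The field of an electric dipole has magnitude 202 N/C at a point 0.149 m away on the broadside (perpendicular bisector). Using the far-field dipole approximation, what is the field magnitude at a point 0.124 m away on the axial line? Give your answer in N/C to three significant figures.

E ≈ 701 N/C

Dipole fields scale as 1/r³ in the far field.
The axial field is twice the equatorial field at the same r, so the geometry factor is 2/1.
E₂ = E₁ · (2/1) · (r₁/r₂)³ = 202 · 2 · (0.149/0.124)³.
(r₁/r₂)³ = (1.202)³ = 1.735.
E₂ ≈ 700.9 N/C.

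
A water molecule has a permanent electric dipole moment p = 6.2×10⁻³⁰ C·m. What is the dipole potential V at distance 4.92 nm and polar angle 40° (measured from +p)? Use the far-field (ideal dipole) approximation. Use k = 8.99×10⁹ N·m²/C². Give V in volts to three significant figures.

The dipole potential is V = kp cosθ / r².
V = (8.99×10⁹)(6.20×10⁻³⁰)·cos40° / (4.92×10⁻⁹)² = 0.001764 V.

V ≈ 0.00176 V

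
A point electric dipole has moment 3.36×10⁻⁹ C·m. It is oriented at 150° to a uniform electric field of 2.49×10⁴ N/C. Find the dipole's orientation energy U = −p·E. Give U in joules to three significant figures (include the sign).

U ≈ 7.25×10⁻⁵ J

U = −p·E = −pE cosθ.
U = −(3.36×10⁻⁹)(2.49×10⁴)·cos150° = 7.246×10⁻⁵ J.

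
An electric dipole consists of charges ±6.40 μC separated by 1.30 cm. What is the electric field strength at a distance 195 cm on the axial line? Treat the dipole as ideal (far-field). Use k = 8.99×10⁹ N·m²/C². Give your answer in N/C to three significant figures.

E ≈ 202 N/C

Dipole moment p = qd = (6.40×10⁻⁶ C)(0.0130 m) = 8.32×10⁻⁸ C·m.
On the dipole axis E = 2kp/r³.
E = 2·(8.99×10⁹)(8.32×10⁻⁸) / (1.95)³ = 201.7 N/C.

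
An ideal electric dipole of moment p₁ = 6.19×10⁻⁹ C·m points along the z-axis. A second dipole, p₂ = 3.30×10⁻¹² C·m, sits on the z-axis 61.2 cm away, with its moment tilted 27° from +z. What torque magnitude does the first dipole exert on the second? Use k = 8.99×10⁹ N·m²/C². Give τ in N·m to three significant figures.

τ ≈ 7.27×10⁻¹⁰ N·m

The second dipole sits on the axis of the first, so the field there is axial: E₁ = 2kp₁/r³ along +z.
E₁ = 2(8.99×10⁹)(6.19×10⁻⁹)/(0.612)³ = 485.5 N/C.
Torque on the second dipole: τ = p₂ E₁ sinθ.
τ = (3.30×10⁻¹²)(485.5)·sin27° = 7.274×10⁻¹⁰ N·m.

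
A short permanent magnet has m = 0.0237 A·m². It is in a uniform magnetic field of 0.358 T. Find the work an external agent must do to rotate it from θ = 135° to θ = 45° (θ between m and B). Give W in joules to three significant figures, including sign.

W ≈ -0.0120 J

W_ext = ΔU = −mB cosθ₂ + mB cosθ₁ = mB(cosθ₁ − cosθ₂).
W = (0.0237)(0.358)·(cos135° − cos45°) = (0.008485)·(-1.4142) = -0.01200 J.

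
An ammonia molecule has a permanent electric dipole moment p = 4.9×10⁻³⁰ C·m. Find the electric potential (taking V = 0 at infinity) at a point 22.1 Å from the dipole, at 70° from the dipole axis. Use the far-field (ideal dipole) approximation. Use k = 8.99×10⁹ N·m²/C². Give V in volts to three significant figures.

The dipole potential is V = kp cosθ / r².
V = (8.99×10⁹)(4.90×10⁻³⁰)·cos70° / (2.21×10⁻⁹)² = 0.003085 V.

V ≈ 0.00308 V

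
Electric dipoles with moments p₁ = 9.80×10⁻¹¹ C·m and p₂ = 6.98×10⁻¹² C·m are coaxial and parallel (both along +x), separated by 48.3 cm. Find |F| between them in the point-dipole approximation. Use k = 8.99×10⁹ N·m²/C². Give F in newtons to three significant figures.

On-axis field of dipole 1 at distance r: E = 2kp₁/r³. Force on dipole 2 is F = p₂·dE/dr (gradient along axis).
dE/dr = −6kp₁/r⁴, so |F| = 6kp₁p₂/r⁴ (attractive for aligned moments).
F = 6(8.99×10⁹)(9.80×10⁻¹¹)(6.98×10⁻¹²)/(0.483)⁴ = 6.780×10⁻¹⁰ N.

F ≈ 6.78×10⁻¹⁰ N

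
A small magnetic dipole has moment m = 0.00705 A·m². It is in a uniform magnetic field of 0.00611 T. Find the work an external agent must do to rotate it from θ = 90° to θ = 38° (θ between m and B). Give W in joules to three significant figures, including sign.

W_ext = ΔU = −mB cosθ₂ + mB cosθ₁ = mB(cosθ₁ − cosθ₂).
W = (0.00705)(0.00611)·(cos90° − cos38°) = (4.308×10⁻⁵)·(-0.7880) = -3.394×10⁻⁵ J.

W ≈ -3.39×10⁻⁵ J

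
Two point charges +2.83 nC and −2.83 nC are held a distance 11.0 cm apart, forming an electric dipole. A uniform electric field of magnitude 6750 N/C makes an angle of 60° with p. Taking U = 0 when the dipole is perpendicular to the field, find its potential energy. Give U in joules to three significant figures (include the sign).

Dipole moment p = qd = (2.83×10⁻⁹ C)(0.110 m) = 3.113×10⁻¹⁰ C·m.
U = −p·E = −pE cosθ.
U = −(3.113×10⁻¹⁰)(6750)·cos60° = -1.051×10⁻⁶ J.

U ≈ -1.05×10⁻⁶ J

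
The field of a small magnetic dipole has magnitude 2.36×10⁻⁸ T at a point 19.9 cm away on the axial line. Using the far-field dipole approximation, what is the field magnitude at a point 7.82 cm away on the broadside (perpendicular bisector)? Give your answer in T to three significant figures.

B ≈ 1.94×10⁻⁷ T

Dipole fields scale as 1/r³ in the far field.
The axial field is twice the equatorial field at the same r, so the geometry factor is 1/2.
B₂ = B₁ · (1/2) · (r₁/r₂)³ = 2.36×10⁻⁸ · 0.5 · (19.9/7.82)³.
(r₁/r₂)³ = (2.545)³ = 16.48.
B₂ ≈ 1.945×10⁻⁷ T.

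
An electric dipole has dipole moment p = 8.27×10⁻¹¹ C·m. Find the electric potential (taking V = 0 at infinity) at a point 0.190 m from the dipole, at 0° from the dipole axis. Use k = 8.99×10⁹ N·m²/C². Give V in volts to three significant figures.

V ≈ 20.6 V

The dipole potential is V = kp cosθ / r².
V = (8.99×10⁹)(8.27×10⁻¹¹)·cos0° / (0.190)² = 20.59 V.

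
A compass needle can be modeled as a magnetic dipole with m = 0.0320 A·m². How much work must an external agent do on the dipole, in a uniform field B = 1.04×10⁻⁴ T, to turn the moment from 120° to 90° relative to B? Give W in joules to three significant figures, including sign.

W ≈ -1.66×10⁻⁶ J

W_ext = ΔU = −mB cosθ₂ + mB cosθ₁ = mB(cosθ₁ − cosθ₂).
W = (0.0320)(1.04×10⁻⁴)·(cos120° − cos90°) = (3.328×10⁻⁶)·(-0.5000) = -1.664×10⁻⁶ J.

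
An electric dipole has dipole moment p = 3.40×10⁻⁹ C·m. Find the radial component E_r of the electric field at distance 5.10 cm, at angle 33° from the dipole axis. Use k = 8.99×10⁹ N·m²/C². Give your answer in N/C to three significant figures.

For a dipole, E_r = (2kp cosθ)/r³.
kp/r³ = (8.99×10⁹)(3.40×10⁻⁹)/(0.0510)³ = 2.304×10⁵ N/C.
E_r = 2·2.304×10⁵·cos33° = 3.865×10⁵ N/C.

E_r ≈ 3.86×10⁵ N/C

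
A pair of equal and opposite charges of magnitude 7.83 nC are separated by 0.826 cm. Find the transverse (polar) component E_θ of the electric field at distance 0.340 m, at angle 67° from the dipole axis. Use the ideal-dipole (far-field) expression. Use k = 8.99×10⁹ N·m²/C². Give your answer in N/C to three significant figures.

E_θ ≈ 13.6 N/C

Dipole moment p = qd = (7.83×10⁻⁹ C)(0.00826 m) = 6.468×10⁻¹¹ C·m.
For a dipole, E_θ = (kp sinθ)/r³.
kp/r³ = (8.99×10⁹)(6.468×10⁻¹¹)/(0.340)³ = 14.79 N/C.
E_θ = 14.79·sin67° = 13.62 N/C.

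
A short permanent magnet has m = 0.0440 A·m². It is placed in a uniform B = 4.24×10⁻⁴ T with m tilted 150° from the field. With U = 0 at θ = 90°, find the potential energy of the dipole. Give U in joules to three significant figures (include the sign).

U = −m·B = −mB cosθ.
U = −(0.0440)(4.24×10⁻⁴)·cos150° = 1.616×10⁻⁵ J.

U ≈ 1.62×10⁻⁵ J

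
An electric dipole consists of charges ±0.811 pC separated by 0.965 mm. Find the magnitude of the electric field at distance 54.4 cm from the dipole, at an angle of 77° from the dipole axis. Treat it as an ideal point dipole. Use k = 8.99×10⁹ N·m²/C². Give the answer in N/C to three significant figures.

Dipole moment p = qd = (8.11×10⁻¹³ C)(9.65×10⁻⁴ m) = 7.826×10⁻¹⁶ C·m.
At angle θ the dipole field magnitude is E = (kp/r³)·√(1 + 3cos²θ).
kp/r³ = (8.99×10⁹)(7.826×10⁻¹⁶) / (0.544)³ = 4.370×10⁻⁵ N/C.
√(1 + 3cos²77°) = √(1 + 3·0.0506) = √1.1518 ≈ 1.0732.
E ≈ 4.370×10⁻⁵ × 1.073 = 4.690×10⁻⁵ N/C.

E ≈ 4.69×10⁻⁵ N/C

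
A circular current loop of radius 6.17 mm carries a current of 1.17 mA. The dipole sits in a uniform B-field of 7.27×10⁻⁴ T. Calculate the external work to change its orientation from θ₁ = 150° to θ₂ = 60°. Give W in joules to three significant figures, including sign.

W ≈ -1.39×10⁻¹⁰ J

Magnetic moment m = IA = Iπa² = (0.00117)·π·(0.00617)² = 1.399×10⁻⁷ A·m².
W_ext = ΔU = −mB cosθ₂ + mB cosθ₁ = mB(cosθ₁ − cosθ₂).
W = (1.399×10⁻⁷)(7.27×10⁻⁴)·(cos150° − cos60°) = (1.017×10⁻¹⁰)·(-1.3660) = -1.389×10⁻¹⁰ J.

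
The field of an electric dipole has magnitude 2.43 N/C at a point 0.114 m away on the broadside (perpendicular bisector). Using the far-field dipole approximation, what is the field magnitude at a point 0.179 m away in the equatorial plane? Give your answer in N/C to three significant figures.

E ≈ 0.628 N/C

Dipole fields scale as 1/r³ in the far field; the geometry is the same at both points.
E₂ = E₁ · (r₁/r₂)³ = 2.43 · (0.114/0.179)³.
(r₁/r₂)³ = (0.6369)³ = 0.2583.
E₂ ≈ 0.6277 N/C.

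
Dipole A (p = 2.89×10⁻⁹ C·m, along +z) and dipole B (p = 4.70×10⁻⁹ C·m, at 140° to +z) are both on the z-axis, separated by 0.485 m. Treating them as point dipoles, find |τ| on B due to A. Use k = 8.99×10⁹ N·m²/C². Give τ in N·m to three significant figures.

The second dipole sits on the axis of the first, so the field there is axial: E₁ = 2kp₁/r³ along +z.
E₁ = 2(8.99×10⁹)(2.89×10⁻⁹)/(0.485)³ = 455.5 N/C.
Torque on the second dipole: τ = p₂ E₁ sinθ.
τ = (4.70×10⁻⁹)(455.5)·sin140° = 1.376×10⁻⁶ N·m.

τ ≈ 1.38×10⁻⁶ N·m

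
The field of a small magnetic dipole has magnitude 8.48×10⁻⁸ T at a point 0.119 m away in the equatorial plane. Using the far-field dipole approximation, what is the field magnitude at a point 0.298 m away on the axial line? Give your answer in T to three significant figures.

Dipole fields scale as 1/r³ in the far field.
The axial field is twice the equatorial field at the same r, so the geometry factor is 2/1.
B₂ = B₁ · (2/1) · (r₁/r₂)³ = 8.48×10⁻⁸ · 2 · (0.119/0.298)³.
(r₁/r₂)³ = (0.3993)³ = 0.06368.
B₂ ≈ 1.080×10⁻⁸ T.

B ≈ 1.08×10⁻⁸ T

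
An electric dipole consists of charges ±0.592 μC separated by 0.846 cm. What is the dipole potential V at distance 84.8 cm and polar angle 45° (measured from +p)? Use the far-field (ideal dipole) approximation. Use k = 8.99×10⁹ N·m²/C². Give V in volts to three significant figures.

V ≈ 44.3 V

Dipole moment p = qd = (5.92×10⁻⁷ C)(0.00846 m) = 5.008×10⁻⁹ C·m.
The dipole potential is V = kp cosθ / r².
V = (8.99×10⁹)(5.008×10⁻⁹)·cos45° / (0.848)² = 44.27 V.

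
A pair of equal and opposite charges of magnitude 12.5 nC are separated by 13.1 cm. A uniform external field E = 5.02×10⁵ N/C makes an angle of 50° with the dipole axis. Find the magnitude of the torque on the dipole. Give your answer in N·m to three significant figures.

Dipole moment p = qd = (1.25×10⁻⁸ C)(0.131 m) = 1.638×10⁻⁹ C·m.
Torque on an electric dipole: τ = pE sinθ.
τ = (1.638×10⁻⁹)(5.02×10⁵)·sin50° = 6.299×10⁻⁴ N·m.

τ ≈ 6.30×10⁻⁴ N·m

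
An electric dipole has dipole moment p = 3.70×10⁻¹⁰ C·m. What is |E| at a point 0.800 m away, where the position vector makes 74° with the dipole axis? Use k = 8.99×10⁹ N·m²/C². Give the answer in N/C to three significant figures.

E ≈ 7.20 N/C

At angle θ the dipole field magnitude is E = (kp/r³)·√(1 + 3cos²θ).
kp/r³ = (8.99×10⁹)(3.70×10⁻¹⁰) / (0.800)³ = 6.497 N/C.
√(1 + 3cos²74°) = √(1 + 3·0.0760) = √1.2279 ≈ 1.1081.
E ≈ 6.497 × 1.108 = 7.199 N/C.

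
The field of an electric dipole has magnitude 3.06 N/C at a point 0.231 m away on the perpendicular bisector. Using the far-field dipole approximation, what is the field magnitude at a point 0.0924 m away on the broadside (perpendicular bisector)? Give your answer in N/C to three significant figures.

Dipole fields scale as 1/r³ in the far field; the geometry is the same at both points.
E₂ = E₁ · (r₁/r₂)³ = 3.06 · (0.231/0.0924)³.
(r₁/r₂)³ = (2.5)³ = 15.63.
E₂ ≈ 47.81 N/C.

E ≈ 47.8 N/C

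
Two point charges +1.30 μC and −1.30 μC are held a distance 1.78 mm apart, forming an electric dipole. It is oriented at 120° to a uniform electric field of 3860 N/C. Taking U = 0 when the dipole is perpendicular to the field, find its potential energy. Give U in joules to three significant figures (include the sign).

Dipole moment p = qd = (1.30×10⁻⁶ C)(0.00178 m) = 2.314×10⁻⁹ C·m.
U = −p·E = −pE cosθ.
U = −(2.314×10⁻⁹)(3860)·cos120° = 4.466×10⁻⁶ J.

U ≈ 4.47×10⁻⁶ J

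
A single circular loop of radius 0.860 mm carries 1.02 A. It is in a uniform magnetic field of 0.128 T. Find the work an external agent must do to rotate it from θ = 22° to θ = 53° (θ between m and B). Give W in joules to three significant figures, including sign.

W ≈ 9.87×10⁻⁸ J

Magnetic moment m = IA = Iπa² = (1.02)·π·(8.60×10⁻⁴)² = 2.37×10⁻⁶ A·m².
W_ext = ΔU = −mB cosθ₂ + mB cosθ₁ = mB(cosθ₁ − cosθ₂).
W = (2.37×10⁻⁶)(0.128)·(cos22° − cos53°) = (3.034×10⁻⁷)·(+0.3254) = 9.870×10⁻⁸ J.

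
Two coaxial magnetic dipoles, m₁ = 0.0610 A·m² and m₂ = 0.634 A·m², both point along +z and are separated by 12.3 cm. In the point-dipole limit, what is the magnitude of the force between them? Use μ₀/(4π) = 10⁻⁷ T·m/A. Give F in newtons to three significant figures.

On-axis B of dipole 1: B = (μ₀/4π)·2m₁/r³. Force on dipole 2: F = m₂·dB/dr.
dB/dr = −(μ₀/4π)·6m₁/r⁴, so |F| = (μ₀/4π)·6m₁m₂/r⁴.
F = 6(10⁻⁷)(0.0610)(0.634)/(0.123)⁴ = 1.014×10⁻⁴ N.

F ≈ 1.01×10⁻⁴ N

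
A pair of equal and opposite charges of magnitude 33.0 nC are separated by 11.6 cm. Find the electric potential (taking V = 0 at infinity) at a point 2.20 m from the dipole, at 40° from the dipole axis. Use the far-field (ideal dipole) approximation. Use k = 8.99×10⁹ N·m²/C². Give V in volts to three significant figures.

V ≈ 5.45 V

Dipole moment p = qd = (3.30×10⁻⁸ C)(0.116 m) = 3.828×10⁻⁹ C·m.
The dipole potential is V = kp cosθ / r².
V = (8.99×10⁹)(3.828×10⁻⁹)·cos40° / (2.20)² = 5.447 V.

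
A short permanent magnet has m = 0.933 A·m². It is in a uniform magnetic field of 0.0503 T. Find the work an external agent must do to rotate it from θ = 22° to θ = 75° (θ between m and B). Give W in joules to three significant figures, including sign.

W_ext = ΔU = −mB cosθ₂ + mB cosθ₁ = mB(cosθ₁ − cosθ₂).
W = (0.933)(0.0503)·(cos22° − cos75°) = (0.04693)·(+0.6684) = 0.03137 J.

W ≈ 0.0314 J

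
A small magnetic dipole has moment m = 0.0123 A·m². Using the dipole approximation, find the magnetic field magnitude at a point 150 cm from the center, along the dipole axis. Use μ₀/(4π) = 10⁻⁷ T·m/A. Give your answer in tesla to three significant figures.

On axis B = (μ₀/4π)·2m/r³.
B = 2·(10⁻⁷)·(0.0123) / (1.50)³ = 7.289×10⁻¹⁰ T.

B ≈ 7.29×10⁻¹⁰ T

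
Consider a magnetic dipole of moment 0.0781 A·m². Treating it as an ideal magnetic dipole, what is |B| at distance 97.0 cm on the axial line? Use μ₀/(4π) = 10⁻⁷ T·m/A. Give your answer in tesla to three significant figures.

On axis B = (μ₀/4π)·2m/r³.
B = 2·(10⁻⁷)·(0.0781) / (0.970)³ = 1.711×10⁻⁸ T.

B ≈ 1.71×10⁻⁸ T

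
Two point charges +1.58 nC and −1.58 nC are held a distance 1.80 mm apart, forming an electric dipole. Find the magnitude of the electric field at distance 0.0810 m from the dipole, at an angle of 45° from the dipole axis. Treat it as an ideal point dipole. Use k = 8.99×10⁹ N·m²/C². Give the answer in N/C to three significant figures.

Dipole moment p = qd = (1.58×10⁻⁹ C)(0.00180 m) = 2.844×10⁻¹² C·m.
At angle θ the dipole field magnitude is E = (kp/r³)·√(1 + 3cos²θ).
kp/r³ = (8.99×10⁹)(2.844×10⁻¹²) / (0.0810)³ = 48.11 N/C.
√(1 + 3cos²45°) = √(1 + 3·0.5000) = √2.5000 ≈ 1.5811.
E ≈ 48.11 × 1.581 = 76.07 N/C.

E ≈ 76.1 N/C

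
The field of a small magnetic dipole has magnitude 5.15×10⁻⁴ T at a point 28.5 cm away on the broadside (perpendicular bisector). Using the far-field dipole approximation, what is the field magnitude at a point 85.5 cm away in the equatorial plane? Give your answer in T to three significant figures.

B ≈ 1.91×10⁻⁵ T

Dipole fields scale as 1/r³ in the far field; the geometry is the same at both points.
B₂ = B₁ · (r₁/r₂)³ = 5.15×10⁻⁴ · (28.5/85.5)³.
(r₁/r₂)³ = (0.3333)³ = 0.03704.
B₂ ≈ 1.907×10⁻⁵ T.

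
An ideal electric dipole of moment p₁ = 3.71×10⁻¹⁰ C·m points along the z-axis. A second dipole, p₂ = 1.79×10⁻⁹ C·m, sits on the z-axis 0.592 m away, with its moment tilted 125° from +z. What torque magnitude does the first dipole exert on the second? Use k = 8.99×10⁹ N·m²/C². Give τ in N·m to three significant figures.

τ ≈ 4.71×10⁻⁸ N·m

The second dipole sits on the axis of the first, so the field there is axial: E₁ = 2kp₁/r³ along +z.
E₁ = 2(8.99×10⁹)(3.71×10⁻¹⁰)/(0.592)³ = 32.15 N/C.
Torque on the second dipole: τ = p₂ E₁ sinθ.
τ = (1.79×10⁻⁹)(32.15)·sin125° = 4.714×10⁻⁸ N·m.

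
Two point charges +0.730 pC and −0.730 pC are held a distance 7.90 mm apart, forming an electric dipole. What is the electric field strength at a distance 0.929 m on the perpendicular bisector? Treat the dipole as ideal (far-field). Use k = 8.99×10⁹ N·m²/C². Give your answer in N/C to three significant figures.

E ≈ 6.47×10⁻⁵ N/C

Dipole moment p = qd = (7.30×10⁻¹³ C)(0.00790 m) = 5.767×10⁻¹⁵ C·m.
On the perpendicular bisector E = kp/r³ (half the axial value at the same distance).
E = (8.99×10⁹)(5.767×10⁻¹⁵) / (0.929)³ = 6.466×10⁻⁵ N/C.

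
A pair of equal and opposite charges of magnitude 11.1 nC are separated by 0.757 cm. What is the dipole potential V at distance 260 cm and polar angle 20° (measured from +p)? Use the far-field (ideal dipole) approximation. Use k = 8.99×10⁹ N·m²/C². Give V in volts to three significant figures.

V ≈ 0.105 V

Dipole moment p = qd = (1.11×10⁻⁸ C)(0.00757 m) = 8.403×10⁻¹¹ C·m.
The dipole potential is V = kp cosθ / r².
V = (8.99×10⁹)(8.403×10⁻¹¹)·cos20° / (2.60)² = 0.1050 V.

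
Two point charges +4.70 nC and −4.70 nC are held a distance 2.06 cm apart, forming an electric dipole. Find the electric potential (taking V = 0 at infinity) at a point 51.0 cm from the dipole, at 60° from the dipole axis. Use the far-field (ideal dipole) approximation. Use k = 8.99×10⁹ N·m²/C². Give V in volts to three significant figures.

V ≈ 1.67 V

Dipole moment p = qd = (4.70×10⁻⁹ C)(0.0206 m) = 9.682×10⁻¹¹ C·m.
The dipole potential is V = kp cosθ / r².
V = (8.99×10⁹)(9.682×10⁻¹¹)·cos60° / (0.510)² = 1.673 V.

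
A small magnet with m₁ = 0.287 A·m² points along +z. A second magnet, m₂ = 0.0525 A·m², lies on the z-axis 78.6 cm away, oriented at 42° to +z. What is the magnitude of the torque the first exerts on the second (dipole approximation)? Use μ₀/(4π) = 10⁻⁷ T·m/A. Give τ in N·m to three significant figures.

Dipole B is on the axis of dipole A, so B₁ there is axial: B₁ = (μ₀/4π)·2m₁/r³ along +z.
B₁ = 2(10⁻⁷)(0.287)/(0.786)³ = 1.182×10⁻⁷ T.
τ = m₂ B₁ sinθ.
τ = (0.0525)(1.182×10⁻⁷)·sin42° = 4.153×10⁻⁹ N·m.

τ ≈ 4.15×10⁻⁹ N·m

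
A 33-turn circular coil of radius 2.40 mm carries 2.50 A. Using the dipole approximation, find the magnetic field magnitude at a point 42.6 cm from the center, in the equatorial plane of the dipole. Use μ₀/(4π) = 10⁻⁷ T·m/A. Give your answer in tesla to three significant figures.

B ≈ 1.93×10⁻⁹ T

m = NIA = NIπa² = 33·(2.50)·π·(0.00240)² = 0.001493 A·m².
In the equatorial plane B = (μ₀/4π)·m/r³ (half the axial value).
B = (10⁻⁷)·(0.001493) / (0.426)³ = 1.931×10⁻⁹ T.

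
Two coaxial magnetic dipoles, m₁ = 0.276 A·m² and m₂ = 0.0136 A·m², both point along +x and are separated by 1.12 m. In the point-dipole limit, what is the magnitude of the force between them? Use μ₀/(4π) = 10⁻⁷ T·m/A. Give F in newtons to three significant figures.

On-axis B of dipole 1: B = (μ₀/4π)·2m₁/r³. Force on dipole 2: F = m₂·dB/dr.
dB/dr = −(μ₀/4π)·6m₁/r⁴, so |F| = (μ₀/4π)·6m₁m₂/r⁴.
F = 6(10⁻⁷)(0.276)(0.0136)/(1.12)⁴ = 1.431×10⁻⁹ N.

F ≈ 1.43×10⁻⁹ N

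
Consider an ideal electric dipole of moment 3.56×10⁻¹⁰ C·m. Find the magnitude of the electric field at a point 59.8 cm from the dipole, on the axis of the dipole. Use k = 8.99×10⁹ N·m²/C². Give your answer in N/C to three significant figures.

On the dipole axis E = 2kp/r³.
E = 2·(8.99×10⁹)(3.56×10⁻¹⁰) / (0.598)³ = 29.93 N/C.

E ≈ 29.9 N/C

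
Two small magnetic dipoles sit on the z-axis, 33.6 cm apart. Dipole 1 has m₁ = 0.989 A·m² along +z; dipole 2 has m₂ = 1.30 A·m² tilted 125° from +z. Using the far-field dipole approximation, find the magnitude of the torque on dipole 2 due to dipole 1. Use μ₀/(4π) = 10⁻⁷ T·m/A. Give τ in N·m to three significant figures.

τ ≈ 5.55×10⁻⁶ N·m

Dipole B is on the axis of dipole A, so B₁ there is axial: B₁ = (μ₀/4π)·2m₁/r³ along +z.
B₁ = 2(10⁻⁷)(0.989)/(0.336)³ = 5.214×10⁻⁶ T.
τ = m₂ B₁ sinθ.
τ = (1.30)(5.214×10⁻⁶)·sin125° = 5.553×10⁻⁶ N·m.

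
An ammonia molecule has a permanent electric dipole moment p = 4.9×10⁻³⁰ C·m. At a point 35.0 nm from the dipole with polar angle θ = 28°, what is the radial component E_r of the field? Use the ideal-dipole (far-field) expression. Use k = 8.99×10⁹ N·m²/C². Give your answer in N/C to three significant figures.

E_r ≈ 1810 N/C

For a dipole, E_r = (2kp cosθ)/r³.
kp/r³ = (8.99×10⁹)(4.90×10⁻³⁰)/(3.50×10⁻⁸)³ = 1027 N/C.
E_r = 2·1027·cos28° = 1814 N/C.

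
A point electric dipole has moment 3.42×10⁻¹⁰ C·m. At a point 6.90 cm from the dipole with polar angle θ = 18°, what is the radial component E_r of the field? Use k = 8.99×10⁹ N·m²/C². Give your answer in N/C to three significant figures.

E_r ≈ 1.78×10⁴ N/C

For a dipole, E_r = (2kp cosθ)/r³.
kp/r³ = (8.99×10⁹)(3.42×10⁻¹⁰)/(0.0690)³ = 9359 N/C.
E_r = 2·9359·cos18° = 1.780×10⁴ N/C.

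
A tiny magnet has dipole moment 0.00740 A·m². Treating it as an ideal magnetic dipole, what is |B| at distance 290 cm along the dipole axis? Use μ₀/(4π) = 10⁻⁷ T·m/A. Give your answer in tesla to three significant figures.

B ≈ 6.07×10⁻¹¹ T

On axis B = (μ₀/4π)·2m/r³.
B = 2·(10⁻⁷)·(0.00740) / (2.90)³ = 6.068×10⁻¹¹ T.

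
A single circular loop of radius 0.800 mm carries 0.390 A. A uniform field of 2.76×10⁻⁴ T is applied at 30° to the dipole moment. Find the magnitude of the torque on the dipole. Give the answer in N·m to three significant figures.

Magnetic moment m = IA = Iπa² = (0.390)·π·(8.00×10⁻⁴)² = 7.841×10⁻⁷ A·m².
Torque on a magnetic dipole: τ = mB sinθ.
τ = (7.841×10⁻⁷)(2.76×10⁻⁴)·sin30° = 1.082×10⁻¹⁰ N·m.

τ ≈ 1.08×10⁻¹⁰ N·m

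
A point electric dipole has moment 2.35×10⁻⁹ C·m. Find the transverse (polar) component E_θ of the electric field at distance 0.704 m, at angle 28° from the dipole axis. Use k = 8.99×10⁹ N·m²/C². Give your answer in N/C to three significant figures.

For a dipole, E_θ = (kp sinθ)/r³.
kp/r³ = (8.99×10⁹)(2.35×10⁻⁹)/(0.704)³ = 60.55 N/C.
E_θ = 60.55·sin28° = 28.43 N/C.

E_θ ≈ 28.4 N/C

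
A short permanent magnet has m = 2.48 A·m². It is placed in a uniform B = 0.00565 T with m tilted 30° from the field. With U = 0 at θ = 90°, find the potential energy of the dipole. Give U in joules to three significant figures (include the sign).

U ≈ -0.0121 J

U = −m·B = −mB cosθ.
U = −(2.48)(0.00565)·cos30° = -0.01213 J.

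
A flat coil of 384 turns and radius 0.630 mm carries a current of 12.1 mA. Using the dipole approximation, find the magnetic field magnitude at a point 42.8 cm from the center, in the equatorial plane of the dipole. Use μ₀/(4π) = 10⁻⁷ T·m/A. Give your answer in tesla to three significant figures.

B ≈ 7.39×10⁻¹² T

m = NIA = NIπa² = 384·(0.0121)·π·(6.30×10⁻⁴)² = 5.794×10⁻⁶ A·m².
In the equatorial plane B = (μ₀/4π)·m/r³ (half the axial value).
B = (10⁻⁷)·(5.794×10⁻⁶) / (0.428)³ = 7.390×10⁻¹² T.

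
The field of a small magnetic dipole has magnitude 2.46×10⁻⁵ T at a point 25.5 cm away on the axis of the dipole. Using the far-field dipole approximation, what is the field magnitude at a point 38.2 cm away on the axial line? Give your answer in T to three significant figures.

Dipole fields scale as 1/r³ in the far field; the geometry is the same at both points.
B₂ = B₁ · (r₁/r₂)³ = 2.46×10⁻⁵ · (25.5/38.2)³.
(r₁/r₂)³ = (0.6675)³ = 0.2975.
B₂ ≈ 7.318×10⁻⁶ T.

B ≈ 7.32×10⁻⁶ T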